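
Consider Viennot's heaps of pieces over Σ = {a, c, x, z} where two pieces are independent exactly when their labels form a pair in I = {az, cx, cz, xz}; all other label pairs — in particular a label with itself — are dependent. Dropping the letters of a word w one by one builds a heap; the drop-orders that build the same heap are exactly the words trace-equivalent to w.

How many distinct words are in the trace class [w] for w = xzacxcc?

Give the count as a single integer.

0(x) covers ∅
1(z) covers ∅
2(a) covers 0:x
3(c) covers 2:a
4(x) covers 2:a
5(c) covers 3:c
6(c) covers 5:c
floor of heap: 0:x, 1:z
completions by unplaced set U, small U first (add the entries for U minus each lowest piece of U):
  |U|=1: {1}:1  {4}:1  {6}:1
  |U|=2: {1,4}:2  {1,6}:2  {4,6}:2  {5,6}:1
  |U|=3: {1,4,6}:6  {1,5,6}:3  {3,5,6}:1  {4,5,6}:3
  |U|=4: {1,3,5,6}:4  {1,4,5,6}:12  {3,4,5,6}:4
  |U|=5: {1,3,4,5,6}:20  {2,3,4,5,6}:4
  start at 0(x): 24
  start at 1(z): 4
sum over floor = 28

28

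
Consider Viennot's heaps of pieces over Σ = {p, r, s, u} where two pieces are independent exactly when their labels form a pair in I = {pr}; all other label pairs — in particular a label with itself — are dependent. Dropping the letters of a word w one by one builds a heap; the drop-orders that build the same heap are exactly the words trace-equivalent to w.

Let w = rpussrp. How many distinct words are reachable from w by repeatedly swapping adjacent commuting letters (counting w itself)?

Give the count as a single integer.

4

0(r) covers ∅
1(p) covers ∅
2(u) covers 0:r, 1:p
3(s) covers 2:u
4(s) covers 3:s
5(r) covers 4:s
6(p) covers 4:s
floor of heap: 0:r, 1:p
completions by unplaced set U, small U first (add the entries for U minus each lowest piece of U):
  |U|=1: {5}:1  {6}:1
  |U|=2: {5,6}:2
  |U|=3: {4,5,6}:2
  |U|=4: {3,4,5,6}:2
  |U|=5: {2,3,4,5,6}:2
  start at 0(r): 2
  start at 1(p): 2
sum over floor = 4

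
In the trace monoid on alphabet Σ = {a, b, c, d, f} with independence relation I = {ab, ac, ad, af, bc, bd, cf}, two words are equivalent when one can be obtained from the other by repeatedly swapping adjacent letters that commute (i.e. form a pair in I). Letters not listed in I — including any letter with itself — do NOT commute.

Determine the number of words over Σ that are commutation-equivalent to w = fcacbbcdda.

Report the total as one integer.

#0=f has no predecessor
#1=c has no predecessor
#2=a has no predecessor
#3=c depends on [1:c]
#4=b depends on [0:f]
#5=b depends on [4:b]
#6=c depends on [3:c]
#7=d depends on [0:f, 6:c]
#8=d depends on [7:d]
#9=a depends on [2:a]
sources: [0:f, 1:c, 2:a]
N(rest) = Σ N(rest − s) over sources s of rest; N(one piece) = 1:
  size 1 → [5]=1  [8]=1  [9]=1
  size 2 → [2,9]=1  [4,5]=1  [5,8]=2  [5,9]=2  [7,8]=1  [8,9]=2
  size 3 → [2,5,9]=3  [2,8,9]=3  [4,5,8]=3  [4,5,9]=3  [5,7,8]=3  [5,8,9]=6  [6,7,8]=1  [7,8,9]=3
  size 4 → [2,4,5,9]=6  [2,5,8,9]=12  [2,7,8,9]=6  [3,6,7,8]=1  [4,5,7,8]=6  [4,5,8,9]=12  [5,6,7,8]=4  [5,7,8,9]=12  [6,7,8,9]=4
  size 5 → [0,4,5,7,8]=6  [1,3,6,7,8]=1  [2,4,5,8,9]=30  [2,5,7,8,9]=30  [2,6,7,8,9]=10  [3,5,6,7,8]=5  [3,6,7,8,9]=5  [4,5,6,7,8]=10  [4,5,7,8,9]=30  [5,6,7,8,9]=20
  size 6 → [0,4,5,6,7,8]=16  [0,4,5,7,8,9]=36  [1,3,5,6,7,8]=6  [1,3,6,7,8,9]=6  [2,3,6,7,8,9]=15  [2,4,5,7,8,9]=90  [2,5,6,7,8,9]=60  [3,4,5,6,7,8]=15  [3,5,6,7,8,9]=30  [4,5,6,7,8,9]=60
  size 7 → [0,2,4,5,7,8,9]=126  [0,3,4,5,6,7,8]=31  [0,4,5,6,7,8,9]=112  [1,2,3,6,7,8,9]=21  [1,3,4,5,6,7,8]=21  [1,3,5,6,7,8,9]=42  [2,3,5,6,7,8,9]=105  [2,4,5,6,7,8,9]=210  [3,4,5,6,7,8,9]=105
  size 8 → [0,1,3,4,5,6,7,8]=52  [0,2,4,5,6,7,8,9]=448  [0,3,4,5,6,7,8,9]=248  [1,2,3,5,6,7,8,9]=168  [1,3,4,5,6,7,8,9]=168  [2,3,4,5,6,7,8,9]=420
  first=0(f) contributes 756
  first=1(c) contributes 1116
  first=2(a) contributes 468
|[w]| = 2340

2340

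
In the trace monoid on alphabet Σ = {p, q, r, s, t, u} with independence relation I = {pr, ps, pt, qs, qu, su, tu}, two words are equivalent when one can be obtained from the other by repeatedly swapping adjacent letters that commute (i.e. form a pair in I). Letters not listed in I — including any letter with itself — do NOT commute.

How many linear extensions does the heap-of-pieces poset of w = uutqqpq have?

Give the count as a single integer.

0(u) covers ∅
1(u) covers 0:u
2(t) covers ∅
3(q) covers 2:t
4(q) covers 3:q
5(p) covers 1:u, 4:q
6(q) covers 5:p
floor of heap: 0:u, 2:t
completions by unplaced set U, small U first (add the entries for U minus each lowest piece of U):
  |U|=1: {6}:1
  |U|=2: {5,6}:1
  |U|=3: {1,5,6}:1  {4,5,6}:1
  |U|=4: {0,1,5,6}:1  {1,4,5,6}:2  {3,4,5,6}:1
  |U|=5: {0,1,4,5,6}:3  {1,3,4,5,6}:3  {2,3,4,5,6}:1
  start at 0(u): 4
  start at 2(t): 6
sum over floor = 10

10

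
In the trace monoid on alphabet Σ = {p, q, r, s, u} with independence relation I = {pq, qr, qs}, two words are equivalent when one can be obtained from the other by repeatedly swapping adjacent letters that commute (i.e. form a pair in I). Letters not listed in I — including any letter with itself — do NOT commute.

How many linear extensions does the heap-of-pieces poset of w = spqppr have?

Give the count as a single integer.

6

piece 0:s — minimal
piece 1:p rests on {0:s}
piece 2:q — minimal
piece 3:p rests on {1:p}
piece 4:p rests on {3:p}
piece 5:r rests on {4:p}
minimal pieces: {0:s, 2:q}
ways to finish when only these pieces remain (= sum over removing one remaining piece with nothing left below it):
  1 left: {2}→1  {5}→1
  2 left: {2,5}→2  {4,5}→1
  3 left: {2,4,5}→3  {3,4,5}→1
  4 left: {1,3,4,5}→1  {2,3,4,5}→4
  placing 0:s first → 5 extensions
  placing 2:q first → 1 extensions
total linear extensions = 6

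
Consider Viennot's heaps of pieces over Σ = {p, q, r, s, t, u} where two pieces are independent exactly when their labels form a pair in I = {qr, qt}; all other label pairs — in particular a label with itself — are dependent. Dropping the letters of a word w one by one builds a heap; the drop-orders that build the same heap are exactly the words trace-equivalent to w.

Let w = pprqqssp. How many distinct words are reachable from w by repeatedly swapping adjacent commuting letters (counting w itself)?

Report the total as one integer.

3

#0=p has no predecessor
#1=p depends on [0:p]
#2=r depends on [1:p]
#3=q depends on [1:p]
#4=q depends on [3:q]
#5=s depends on [2:r, 4:q]
#6=s depends on [5:s]
#7=p depends on [6:s]
sources: [0:p]
N(rest) = Σ N(rest − s) over sources s of rest; N(one piece) = 1:
  size 1 → [7]=1
  size 2 → [6,7]=1
  size 3 → [5,6,7]=1
  size 4 → [2,5,6,7]=1  [4,5,6,7]=1
  size 5 → [2,4,5,6,7]=2  [3,4,5,6,7]=1
  size 6 → [2,3,4,5,6,7]=3
  first=0(p) contributes 3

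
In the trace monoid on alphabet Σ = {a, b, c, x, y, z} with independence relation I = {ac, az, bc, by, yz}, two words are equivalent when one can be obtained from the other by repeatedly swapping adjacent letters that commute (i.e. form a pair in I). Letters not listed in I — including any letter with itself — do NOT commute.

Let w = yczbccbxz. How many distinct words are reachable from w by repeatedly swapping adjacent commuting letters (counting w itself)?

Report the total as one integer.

6

0(y) covers ∅
1(c) covers 0:y
2(z) covers 1:c
3(b) covers 2:z
4(c) covers 2:z
5(c) covers 4:c
6(b) covers 3:b
7(x) covers 5:c, 6:b
8(z) covers 7:x
floor of heap: 0:y
completions by unplaced set U, small U first (add the entries for U minus each lowest piece of U):
  |U|=1: {8}:1
  |U|=2: {7,8}:1
  |U|=3: {5,7,8}:1  {6,7,8}:1
  |U|=4: {3,6,7,8}:1  {4,5,7,8}:1  {5,6,7,8}:2
  |U|=5: {3,5,6,7,8}:3  {4,5,6,7,8}:3
  |U|=6: {3,4,5,6,7,8}:6
  |U|=7: {2,3,4,5,6,7,8}:6
  start at 0(y): 6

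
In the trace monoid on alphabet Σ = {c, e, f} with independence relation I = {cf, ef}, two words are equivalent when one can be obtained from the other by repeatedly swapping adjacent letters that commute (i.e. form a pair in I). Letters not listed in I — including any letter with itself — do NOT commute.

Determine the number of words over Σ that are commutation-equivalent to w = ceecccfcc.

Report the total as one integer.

9

piece 0:c — minimal
piece 1:e rests on {0:c}
piece 2:e rests on {1:e}
piece 3:c rests on {2:e}
piece 4:c rests on {3:c}
piece 5:c rests on {4:c}
piece 6:f — minimal
piece 7:c rests on {5:c}
piece 8:c rests on {7:c}
minimal pieces: {0:c, 6:f}
ways to finish when only these pieces remain (= sum over removing one remaining piece with nothing left below it):
  1 left: {6}→1  {8}→1
  2 left: {6,8}→2  {7,8}→1
  3 left: {5,7,8}→1  {6,7,8}→3
  4 left: {4,5,7,8}→1  {5,6,7,8}→4
  5 left: {3,4,5,7,8}→1  {4,5,6,7,8}→5
  6 left: {2,3,4,5,7,8}→1  {3,4,5,6,7,8}→6
  7 left: {1,2,3,4,5,7,8}→1  {2,3,4,5,6,7,8}→7
  placing 0:c first → 8 extensions
  placing 6:f first → 1 extensions
total linear extensions = 9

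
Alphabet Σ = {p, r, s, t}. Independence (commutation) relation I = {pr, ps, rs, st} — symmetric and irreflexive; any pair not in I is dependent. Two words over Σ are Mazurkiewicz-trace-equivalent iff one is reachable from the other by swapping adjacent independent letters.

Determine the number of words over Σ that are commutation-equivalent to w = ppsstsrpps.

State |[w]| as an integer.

630

piece 0:p — minimal
piece 1:p rests on {0:p}
piece 2:s — minimal
piece 3:s rests on {2:s}
piece 4:t rests on {1:p}
piece 5:s rests on {3:s}
piece 6:r rests on {4:t}
piece 7:p rests on {4:t}
piece 8:p rests on {7:p}
piece 9:s rests on {5:s}
minimal pieces: {0:p, 2:s}
ways to finish when only these pieces remain (= sum over removing one remaining piece with nothing left below it):
  1 left: {6}→1  {8}→1  {9}→1
  2 left: {5,9}→1  {6,8}→2  {6,9}→2  {7,8}→1  {8,9}→2
  3 left: {3,5,9}→1  {5,6,9}→3  {5,8,9}→3  {6,7,8}→3  {6,8,9}→6  {7,8,9}→3
  4 left: {2,3,5,9}→1  {3,5,6,9}→4  {3,5,8,9}→4  {4,6,7,8}→3  {5,6,8,9}→12  {5,7,8,9}→6  {6,7,8,9}→12
  5 left: {1,4,6,7,8}→3  {2,3,5,6,9}→5  {2,3,5,8,9}→5  {3,5,6,8,9}→20  {3,5,7,8,9}→10  {4,6,7,8,9}→15  {5,6,7,8,9}→30
  6 left: {0,1,4,6,7,8}→3  {1,4,6,7,8,9}→18  {2,3,5,6,8,9}→30  {2,3,5,7,8,9}→15  {3,5,6,7,8,9}→60  {4,5,6,7,8,9}→45
  7 left: {0,1,4,6,7,8,9}→21  {1,4,5,6,7,8,9}→63  {2,3,5,6,7,8,9}→105  {3,4,5,6,7,8,9}→105
  8 left: {0,1,4,5,6,7,8,9}→84  {1,3,4,5,6,7,8,9}→168  {2,3,4,5,6,7,8,9}→210
  placing 0:p first → 378 extensions
  placing 2:s first → 252 extensions
total linear extensions = 630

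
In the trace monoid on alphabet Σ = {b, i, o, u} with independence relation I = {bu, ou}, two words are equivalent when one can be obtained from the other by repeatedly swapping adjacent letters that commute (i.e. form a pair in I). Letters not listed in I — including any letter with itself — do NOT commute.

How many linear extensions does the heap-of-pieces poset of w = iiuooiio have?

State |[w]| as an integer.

piece 0:i — minimal
piece 1:i rests on {0:i}
piece 2:u rests on {1:i}
piece 3:o rests on {1:i}
piece 4:o rests on {3:o}
piece 5:i rests on {2:u, 4:o}
piece 6:i rests on {5:i}
piece 7:o rests on {6:i}
minimal pieces: {0:i}
ways to finish when only these pieces remain (= sum over removing one remaining piece with nothing left below it):
  1 left: {7}→1
  2 left: {6,7}→1
  3 left: {5,6,7}→1
  4 left: {2,5,6,7}→1  {4,5,6,7}→1
  5 left: {2,4,5,6,7}→2  {3,4,5,6,7}→1
  6 left: {2,3,4,5,6,7}→3
  placing 0:i first → 3 extensions

3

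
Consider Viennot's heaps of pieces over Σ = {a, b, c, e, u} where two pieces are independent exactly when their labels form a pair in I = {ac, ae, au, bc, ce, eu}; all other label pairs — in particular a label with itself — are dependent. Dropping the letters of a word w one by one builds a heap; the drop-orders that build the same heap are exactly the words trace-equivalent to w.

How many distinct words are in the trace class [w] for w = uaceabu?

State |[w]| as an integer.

drop 0:u onto floor
drop 1:a onto floor
drop 2:c onto {0:u}
drop 3:e onto floor
drop 4:a onto {1:a}
drop 5:b onto {0:u, 3:e, 4:a}
drop 6:u onto {2:c, 5:b}
ground layer = {0:u, 1:a, 3:e}
drop-orders for the pieces not yet dropped (sum over which currently-grounded one goes next):
  1 to go: {6} 1
  2 to go: {2,6} 1  {5,6} 1
  3 to go: {2,5,6} 2  {3,5,6} 1  {4,5,6} 1
  4 to go: {0,2,5,6} 2  {1,4,5,6} 1  {2,3,5,6} 3  {2,4,5,6} 3  {3,4,5,6} 2
  5 to go: {0,2,3,5,6} 5  {0,2,4,5,6} 5  {1,2,4,5,6} 4  {1,3,4,5,6} 3  {2,3,4,5,6} 8
  if 0:u drops first: 15 orders
  if 1:a drops first: 18 orders
  if 3:e drops first: 9 orders
heap linearizations: 42

42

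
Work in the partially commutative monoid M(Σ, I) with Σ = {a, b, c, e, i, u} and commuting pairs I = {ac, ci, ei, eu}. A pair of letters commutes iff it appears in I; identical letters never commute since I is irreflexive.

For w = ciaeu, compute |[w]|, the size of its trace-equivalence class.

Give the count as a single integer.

drop 0:c onto floor
drop 1:i onto floor
drop 2:a onto {1:i}
drop 3:e onto {0:c, 2:a}
drop 4:u onto {0:c, 2:a}
ground layer = {0:c, 1:i}
drop-orders for the pieces not yet dropped (sum over which currently-grounded one goes next):
  1 to go: {3} 1  {4} 1
  2 to go: {3,4} 2
  3 to go: {0,3,4} 2  {2,3,4} 2
  if 0:c drops first: 2 orders
  if 1:i drops first: 4 orders
heap linearizations: 6

6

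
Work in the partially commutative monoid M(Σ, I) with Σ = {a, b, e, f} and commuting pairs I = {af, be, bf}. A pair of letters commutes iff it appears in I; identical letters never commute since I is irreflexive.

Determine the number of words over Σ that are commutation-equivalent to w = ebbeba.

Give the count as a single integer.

piece 0:e — minimal
piece 1:b — minimal
piece 2:b rests on {1:b}
piece 3:e rests on {0:e}
piece 4:b rests on {2:b}
piece 5:a rests on {3:e, 4:b}
minimal pieces: {0:e, 1:b}
ways to finish when only these pieces remain (= sum over removing one remaining piece with nothing left below it):
  1 left: {5}→1
  2 left: {3,5}→1  {4,5}→1
  3 left: {0,3,5}→1  {2,4,5}→1  {3,4,5}→2
  4 left: {0,3,4,5}→3  {1,2,4,5}→1  {2,3,4,5}→3
  placing 0:e first → 4 extensions
  placing 1:b first → 6 extensions
total linear extensions = 10

10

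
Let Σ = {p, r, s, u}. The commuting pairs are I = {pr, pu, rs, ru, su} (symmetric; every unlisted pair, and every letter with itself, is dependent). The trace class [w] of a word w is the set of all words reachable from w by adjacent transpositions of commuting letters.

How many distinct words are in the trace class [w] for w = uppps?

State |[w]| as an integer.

5

piece 0:u — minimal
piece 1:p — minimal
piece 2:p rests on {1:p}
piece 3:p rests on {2:p}
piece 4:s rests on {3:p}
minimal pieces: {0:u, 1:p}
ways to finish when only these pieces remain (= sum over removing one remaining piece with nothing left below it):
  1 left: {0}→1  {4}→1
  2 left: {0,4}→2  {3,4}→1
  3 left: {0,3,4}→3  {2,3,4}→1
  placing 0:u first → 1 extensions
  placing 1:p first → 4 extensions
total linear extensions = 5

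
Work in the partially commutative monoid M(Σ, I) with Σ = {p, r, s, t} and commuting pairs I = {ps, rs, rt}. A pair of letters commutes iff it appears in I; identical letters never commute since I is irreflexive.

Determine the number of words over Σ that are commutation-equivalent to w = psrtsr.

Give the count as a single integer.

16

#0=p has no predecessor
#1=s has no predecessor
#2=r depends on [0:p]
#3=t depends on [0:p, 1:s]
#4=s depends on [3:t]
#5=r depends on [2:r]
sources: [0:p, 1:s]
N(rest) = Σ N(rest − s) over sources s of rest; N(one piece) = 1:
  size 1 → [4]=1  [5]=1
  size 2 → [2,5]=1  [3,4]=1  [4,5]=2
  size 3 → [1,3,4]=1  [2,4,5]=3  [3,4,5]=3
  size 4 → [1,3,4,5]=4  [2,3,4,5]=6
  first=0(p) contributes 10
  first=1(s) contributes 6
|[w]| = 16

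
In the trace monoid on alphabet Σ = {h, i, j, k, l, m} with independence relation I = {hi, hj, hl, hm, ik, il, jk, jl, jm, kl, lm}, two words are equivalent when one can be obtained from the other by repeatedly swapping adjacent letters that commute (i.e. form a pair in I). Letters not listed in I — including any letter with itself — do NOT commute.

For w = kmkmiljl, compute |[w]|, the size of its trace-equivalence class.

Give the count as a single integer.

0(k) covers ∅
1(m) covers 0:k
2(k) covers 1:m
3(m) covers 2:k
4(i) covers 3:m
5(l) covers ∅
6(j) covers 4:i
7(l) covers 5:l
floor of heap: 0:k, 5:l
completions by unplaced set U, small U first (add the entries for U minus each lowest piece of U):
  |U|=1: {6}:1  {7}:1
  |U|=2: {4,6}:1  {5,7}:1  {6,7}:2
  |U|=3: {3,4,6}:1  {4,6,7}:3  {5,6,7}:3
  |U|=4: {2,3,4,6}:1  {3,4,6,7}:4  {4,5,6,7}:6
  |U|=5: {1,2,3,4,6}:1  {2,3,4,6,7}:5  {3,4,5,6,7}:10
  |U|=6: {0,1,2,3,4,6}:1  {1,2,3,4,6,7}:6  {2,3,4,5,6,7}:15
  start at 0(k): 21
  start at 5(l): 7
sum over floor = 28

28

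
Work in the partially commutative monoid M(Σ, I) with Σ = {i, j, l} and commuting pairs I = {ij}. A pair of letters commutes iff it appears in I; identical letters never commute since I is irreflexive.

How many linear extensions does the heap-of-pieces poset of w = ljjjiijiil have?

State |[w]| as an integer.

0(l) covers ∅
1(j) covers 0:l
2(j) covers 1:j
3(j) covers 2:j
4(i) covers 0:l
5(i) covers 4:i
6(j) covers 3:j
7(i) covers 5:i
8(i) covers 7:i
9(l) covers 6:j, 8:i
floor of heap: 0:l
completions by unplaced set U, small U first (add the entries for U minus each lowest piece of U):
  |U|=1: {9}:1
  |U|=2: {6,9}:1  {8,9}:1
  |U|=3: {3,6,9}:1  {6,8,9}:2  {7,8,9}:1
  |U|=4: {2,3,6,9}:1  {3,6,8,9}:3  {5,7,8,9}:1  {6,7,8,9}:3
  |U|=5: {1,2,3,6,9}:1  {2,3,6,8,9}:4  {3,6,7,8,9}:6  {4,5,7,8,9}:1  {5,6,7,8,9}:4
  |U|=6: {1,2,3,6,8,9}:5  {2,3,6,7,8,9}:10  {3,5,6,7,8,9}:10  {4,5,6,7,8,9}:5
  |U|=7: {1,2,3,6,7,8,9}:15  {2,3,5,6,7,8,9}:20  {3,4,5,6,7,8,9}:15
  |U|=8: {1,2,3,5,6,7,8,9}:35  {2,3,4,5,6,7,8,9}:35
  start at 0(l): 70

70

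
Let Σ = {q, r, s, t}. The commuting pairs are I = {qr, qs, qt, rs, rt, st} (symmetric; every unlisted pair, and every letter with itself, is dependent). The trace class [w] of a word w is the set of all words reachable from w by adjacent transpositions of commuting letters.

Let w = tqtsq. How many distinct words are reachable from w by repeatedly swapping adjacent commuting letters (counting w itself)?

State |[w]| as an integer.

drop 0:t onto floor
drop 1:q onto floor
drop 2:t onto {0:t}
drop 3:s onto floor
drop 4:q onto {1:q}
ground layer = {0:t, 1:q, 3:s}
drop-orders for the pieces not yet dropped (sum over which currently-grounded one goes next):
  1 to go: {2} 1  {3} 1  {4} 1
  2 to go: {0,2} 1  {1,4} 1  {2,3} 2  {2,4} 2  {3,4} 2
  3 to go: {0,2,3} 3  {0,2,4} 3  {1,2,4} 3  {1,3,4} 3  {2,3,4} 6
  if 0:t drops first: 12 orders
  if 1:q drops first: 12 orders
  if 3:s drops first: 6 orders
heap linearizations: 30

30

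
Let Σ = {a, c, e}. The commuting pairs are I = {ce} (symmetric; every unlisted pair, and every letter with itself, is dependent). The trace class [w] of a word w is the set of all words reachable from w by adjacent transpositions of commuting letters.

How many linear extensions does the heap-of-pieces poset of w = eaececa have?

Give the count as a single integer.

6

#0=e has no predecessor
#1=a depends on [0:e]
#2=e depends on [1:a]
#3=c depends on [1:a]
#4=e depends on [2:e]
#5=c depends on [3:c]
#6=a depends on [4:e, 5:c]
sources: [0:e]
N(rest) = Σ N(rest − s) over sources s of rest; N(one piece) = 1:
  size 1 → [6]=1
  size 2 → [4,6]=1  [5,6]=1
  size 3 → [2,4,6]=1  [3,5,6]=1  [4,5,6]=2
  size 4 → [2,4,5,6]=3  [3,4,5,6]=3
  size 5 → [2,3,4,5,6]=6
  first=0(e) contributes 6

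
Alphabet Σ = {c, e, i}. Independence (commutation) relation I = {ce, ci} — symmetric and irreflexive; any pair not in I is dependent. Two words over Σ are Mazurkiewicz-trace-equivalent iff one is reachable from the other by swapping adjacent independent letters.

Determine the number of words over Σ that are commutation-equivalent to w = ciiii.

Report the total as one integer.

5

piece 0:c — minimal
piece 1:i — minimal
piece 2:i rests on {1:i}
piece 3:i rests on {2:i}
piece 4:i rests on {3:i}
minimal pieces: {0:c, 1:i}
ways to finish when only these pieces remain (= sum over removing one remaining piece with nothing left below it):
  1 left: {0}→1  {4}→1
  2 left: {0,4}→2  {3,4}→1
  3 left: {0,3,4}→3  {2,3,4}→1
  placing 0:c first → 1 extensions
  placing 1:i first → 4 extensions
total linear extensions = 5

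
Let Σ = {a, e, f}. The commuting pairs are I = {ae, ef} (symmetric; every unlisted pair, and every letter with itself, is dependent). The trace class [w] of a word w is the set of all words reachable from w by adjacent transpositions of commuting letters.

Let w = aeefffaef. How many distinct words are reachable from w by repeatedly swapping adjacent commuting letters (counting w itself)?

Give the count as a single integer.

piece 0:a — minimal
piece 1:e — minimal
piece 2:e rests on {1:e}
piece 3:f rests on {0:a}
piece 4:f rests on {3:f}
piece 5:f rests on {4:f}
piece 6:a rests on {5:f}
piece 7:e rests on {2:e}
piece 8:f rests on {6:a}
minimal pieces: {0:a, 1:e}
ways to finish when only these pieces remain (= sum over removing one remaining piece with nothing left below it):
  1 left: {7}→1  {8}→1
  2 left: {2,7}→1  {6,8}→1  {7,8}→2
  3 left: {1,2,7}→1  {2,7,8}→3  {5,6,8}→1  {6,7,8}→3
  4 left: {1,2,7,8}→4  {2,6,7,8}→6  {4,5,6,8}→1  {5,6,7,8}→4
  5 left: {1,2,6,7,8}→10  {2,5,6,7,8}→10  {3,4,5,6,8}→1  {4,5,6,7,8}→5
  6 left: {0,3,4,5,6,8}→1  {1,2,5,6,7,8}→20  {2,4,5,6,7,8}→15  {3,4,5,6,7,8}→6
  7 left: {0,3,4,5,6,7,8}→7  {1,2,4,5,6,7,8}→35  {2,3,4,5,6,7,8}→21
  placing 0:a first → 56 extensions
  placing 1:e first → 28 extensions
total linear extensions = 84

84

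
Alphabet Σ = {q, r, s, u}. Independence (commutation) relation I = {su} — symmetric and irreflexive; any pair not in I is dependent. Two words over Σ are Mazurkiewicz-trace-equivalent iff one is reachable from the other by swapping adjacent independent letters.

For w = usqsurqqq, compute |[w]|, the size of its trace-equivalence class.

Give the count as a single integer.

4

piece 0:u — minimal
piece 1:s — minimal
piece 2:q rests on {0:u, 1:s}
piece 3:s rests on {2:q}
piece 4:u rests on {2:q}
piece 5:r rests on {3:s, 4:u}
piece 6:q rests on {5:r}
piece 7:q rests on {6:q}
piece 8:q rests on {7:q}
minimal pieces: {0:u, 1:s}
ways to finish when only these pieces remain (= sum over removing one remaining piece with nothing left below it):
  1 left: {8}→1
  2 left: {7,8}→1
  3 left: {6,7,8}→1
  4 left: {5,6,7,8}→1
  5 left: {3,5,6,7,8}→1  {4,5,6,7,8}→1
  6 left: {3,4,5,6,7,8}→2
  7 left: {2,3,4,5,6,7,8}→2
  placing 0:u first → 2 extensions
  placing 1:s first → 2 extensions
total linear extensions = 4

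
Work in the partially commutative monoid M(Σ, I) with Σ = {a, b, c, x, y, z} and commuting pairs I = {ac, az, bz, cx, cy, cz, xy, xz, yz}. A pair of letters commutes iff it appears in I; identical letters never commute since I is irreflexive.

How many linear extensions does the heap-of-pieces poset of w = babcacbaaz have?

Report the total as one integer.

#0=b has no predecessor
#1=a depends on [0:b]
#2=b depends on [1:a]
#3=c depends on [2:b]
#4=a depends on [2:b]
#5=c depends on [3:c]
#6=b depends on [4:a, 5:c]
#7=a depends on [6:b]
#8=a depends on [7:a]
#9=z has no predecessor
sources: [0:b, 9:z]
N(rest) = Σ N(rest − s) over sources s of rest; N(one piece) = 1:
  size 1 → [8]=1  [9]=1
  size 2 → [7,8]=1  [8,9]=2
  size 3 → [6,7,8]=1  [7,8,9]=3
  size 4 → [4,6,7,8]=1  [5,6,7,8]=1  [6,7,8,9]=4
  size 5 → [3,5,6,7,8]=1  [4,5,6,7,8]=2  [4,6,7,8,9]=5  [5,6,7,8,9]=5
  size 6 → [3,4,5,6,7,8]=3  [3,5,6,7,8,9]=6  [4,5,6,7,8,9]=12
  size 7 → [2,3,4,5,6,7,8]=3  [3,4,5,6,7,8,9]=21
  size 8 → [1,2,3,4,5,6,7,8]=3  [2,3,4,5,6,7,8,9]=24
  first=0(b) contributes 27
  first=9(z) contributes 3
|[w]| = 30

30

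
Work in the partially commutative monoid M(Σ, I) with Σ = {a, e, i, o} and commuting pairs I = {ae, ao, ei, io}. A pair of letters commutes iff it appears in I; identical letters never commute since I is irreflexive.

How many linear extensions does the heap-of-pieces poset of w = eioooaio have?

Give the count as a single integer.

56

#0=e has no predecessor
#1=i has no predecessor
#2=o depends on [0:e]
#3=o depends on [2:o]
#4=o depends on [3:o]
#5=a depends on [1:i]
#6=i depends on [5:a]
#7=o depends on [4:o]
sources: [0:e, 1:i]
N(rest) = Σ N(rest − s) over sources s of rest; N(one piece) = 1:
  size 1 → [6]=1  [7]=1
  size 2 → [4,7]=1  [5,6]=1  [6,7]=2
  size 3 → [1,5,6]=1  [3,4,7]=1  [4,6,7]=3  [5,6,7]=3
  size 4 → [1,5,6,7]=4  [2,3,4,7]=1  [3,4,6,7]=4  [4,5,6,7]=6
  size 5 → [0,2,3,4,7]=1  [1,4,5,6,7]=10  [2,3,4,6,7]=5  [3,4,5,6,7]=10
  size 6 → [0,2,3,4,6,7]=6  [1,3,4,5,6,7]=20  [2,3,4,5,6,7]=15
  first=0(e) contributes 35
  first=1(i) contributes 21
|[w]| = 56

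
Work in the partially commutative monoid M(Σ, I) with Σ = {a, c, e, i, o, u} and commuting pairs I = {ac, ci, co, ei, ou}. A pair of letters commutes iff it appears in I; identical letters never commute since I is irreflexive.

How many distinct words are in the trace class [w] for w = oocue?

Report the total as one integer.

drop 0:o onto floor
drop 1:o onto {0:o}
drop 2:c onto floor
drop 3:u onto {2:c}
drop 4:e onto {1:o, 3:u}
ground layer = {0:o, 2:c}
drop-orders for the pieces not yet dropped (sum over which currently-grounded one goes next):
  1 to go: {4} 1
  2 to go: {1,4} 1  {3,4} 1
  3 to go: {0,1,4} 1  {1,3,4} 2  {2,3,4} 1
  if 0:o drops first: 3 orders
  if 2:c drops first: 3 orders
heap linearizations: 6

6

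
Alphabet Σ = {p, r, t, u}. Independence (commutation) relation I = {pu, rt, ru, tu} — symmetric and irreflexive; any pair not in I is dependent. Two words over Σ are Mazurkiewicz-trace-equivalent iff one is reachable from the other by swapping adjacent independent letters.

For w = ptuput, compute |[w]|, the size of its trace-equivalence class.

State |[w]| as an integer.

#0=p has no predecessor
#1=t depends on [0:p]
#2=u has no predecessor
#3=p depends on [1:t]
#4=u depends on [2:u]
#5=t depends on [3:p]
sources: [0:p, 2:u]
N(rest) = Σ N(rest − s) over sources s of rest; N(one piece) = 1:
  size 1 → [4]=1  [5]=1
  size 2 → [2,4]=1  [3,5]=1  [4,5]=2
  size 3 → [1,3,5]=1  [2,4,5]=3  [3,4,5]=3
  size 4 → [0,1,3,5]=1  [1,3,4,5]=4  [2,3,4,5]=6
  first=0(p) contributes 10
  first=2(u) contributes 5
|[w]| = 15

15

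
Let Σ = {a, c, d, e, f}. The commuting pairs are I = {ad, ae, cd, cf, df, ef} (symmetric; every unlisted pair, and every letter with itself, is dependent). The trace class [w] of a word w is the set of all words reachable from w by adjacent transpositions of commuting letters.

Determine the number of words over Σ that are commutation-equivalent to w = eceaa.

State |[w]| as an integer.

3

#0=e has no predecessor
#1=c depends on [0:e]
#2=e depends on [1:c]
#3=a depends on [1:c]
#4=a depends on [3:a]
sources: [0:e]
N(rest) = Σ N(rest − s) over sources s of rest; N(one piece) = 1:
  size 1 → [2]=1  [4]=1
  size 2 → [2,4]=2  [3,4]=1
  size 3 → [2,3,4]=3
  first=0(e) contributes 3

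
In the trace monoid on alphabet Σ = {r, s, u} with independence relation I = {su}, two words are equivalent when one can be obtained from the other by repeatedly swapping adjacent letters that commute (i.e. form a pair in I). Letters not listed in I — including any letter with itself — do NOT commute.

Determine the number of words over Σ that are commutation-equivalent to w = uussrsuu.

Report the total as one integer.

drop 0:u onto floor
drop 1:u onto {0:u}
drop 2:s onto floor
drop 3:s onto {2:s}
drop 4:r onto {1:u, 3:s}
drop 5:s onto {4:r}
drop 6:u onto {4:r}
drop 7:u onto {6:u}
ground layer = {0:u, 2:s}
drop-orders for the pieces not yet dropped (sum over which currently-grounded one goes next):
  1 to go: {5} 1  {7} 1
  2 to go: {5,7} 2  {6,7} 1
  3 to go: {5,6,7} 3
  4 to go: {4,5,6,7} 3
  5 to go: {1,4,5,6,7} 3  {3,4,5,6,7} 3
  6 to go: {0,1,4,5,6,7} 3  {1,3,4,5,6,7} 6  {2,3,4,5,6,7} 3
  if 0:u drops first: 9 orders
  if 2:s drops first: 9 orders
heap linearizations: 18

18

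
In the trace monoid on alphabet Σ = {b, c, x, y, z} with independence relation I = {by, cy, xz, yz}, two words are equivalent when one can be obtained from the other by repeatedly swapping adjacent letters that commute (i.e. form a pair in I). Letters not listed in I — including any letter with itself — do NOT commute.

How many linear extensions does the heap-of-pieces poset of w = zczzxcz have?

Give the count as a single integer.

#0=z has no predecessor
#1=c depends on [0:z]
#2=z depends on [1:c]
#3=z depends on [2:z]
#4=x depends on [1:c]
#5=c depends on [3:z, 4:x]
#6=z depends on [5:c]
sources: [0:z]
N(rest) = Σ N(rest − s) over sources s of rest; N(one piece) = 1:
  size 1 → [6]=1
  size 2 → [5,6]=1
  size 3 → [3,5,6]=1  [4,5,6]=1
  size 4 → [2,3,5,6]=1  [3,4,5,6]=2
  size 5 → [2,3,4,5,6]=3
  first=0(z) contributes 3

3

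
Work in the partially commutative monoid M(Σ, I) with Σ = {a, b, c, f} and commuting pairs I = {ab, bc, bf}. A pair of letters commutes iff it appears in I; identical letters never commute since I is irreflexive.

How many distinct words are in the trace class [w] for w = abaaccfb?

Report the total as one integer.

piece 0:a — minimal
piece 1:b — minimal
piece 2:a rests on {0:a}
piece 3:a rests on {2:a}
piece 4:c rests on {3:a}
piece 5:c rests on {4:c}
piece 6:f rests on {5:c}
piece 7:b rests on {1:b}
minimal pieces: {0:a, 1:b}
ways to finish when only these pieces remain (= sum over removing one remaining piece with nothing left below it):
  1 left: {6}→1  {7}→1
  2 left: {1,7}→1  {5,6}→1  {6,7}→2
  3 left: {1,6,7}→3  {4,5,6}→1  {5,6,7}→3
  4 left: {1,5,6,7}→6  {3,4,5,6}→1  {4,5,6,7}→4
  5 left: {1,4,5,6,7}→10  {2,3,4,5,6}→1  {3,4,5,6,7}→5
  6 left: {0,2,3,4,5,6}→1  {1,3,4,5,6,7}→15  {2,3,4,5,6,7}→6
  placing 0:a first → 21 extensions
  placing 1:b first → 7 extensions
total linear extensions = 28

28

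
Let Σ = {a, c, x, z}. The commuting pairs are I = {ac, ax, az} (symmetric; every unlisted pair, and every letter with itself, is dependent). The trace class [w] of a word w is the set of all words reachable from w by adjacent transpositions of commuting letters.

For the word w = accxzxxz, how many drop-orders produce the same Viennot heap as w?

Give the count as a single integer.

drop 0:a onto floor
drop 1:c onto floor
drop 2:c onto {1:c}
drop 3:x onto {2:c}
drop 4:z onto {3:x}
drop 5:x onto {4:z}
drop 6:x onto {5:x}
drop 7:z onto {6:x}
ground layer = {0:a, 1:c}
drop-orders for the pieces not yet dropped (sum over which currently-grounded one goes next):
  1 to go: {0} 1  {7} 1
  2 to go: {0,7} 2  {6,7} 1
  3 to go: {0,6,7} 3  {5,6,7} 1
  4 to go: {0,5,6,7} 4  {4,5,6,7} 1
  5 to go: {0,4,5,6,7} 5  {3,4,5,6,7} 1
  6 to go: {0,3,4,5,6,7} 6  {2,3,4,5,6,7} 1
  if 0:a drops first: 1 orders
  if 1:c drops first: 7 orders
heap linearizations: 8

8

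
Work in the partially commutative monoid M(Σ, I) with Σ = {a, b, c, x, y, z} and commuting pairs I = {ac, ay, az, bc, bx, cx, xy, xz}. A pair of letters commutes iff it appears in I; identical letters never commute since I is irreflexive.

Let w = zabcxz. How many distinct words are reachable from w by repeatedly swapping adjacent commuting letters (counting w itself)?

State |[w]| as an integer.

21

piece 0:z — minimal
piece 1:a — minimal
piece 2:b rests on {0:z, 1:a}
piece 3:c rests on {0:z}
piece 4:x rests on {1:a}
piece 5:z rests on {2:b, 3:c}
minimal pieces: {0:z, 1:a}
ways to finish when only these pieces remain (= sum over removing one remaining piece with nothing left below it):
  1 left: {4}→1  {5}→1
  2 left: {2,5}→1  {3,5}→1  {4,5}→2
  3 left: {2,3,5}→2  {2,4,5}→3  {3,4,5}→3
  4 left: {0,2,3,5}→2  {1,2,4,5}→3  {2,3,4,5}→8
  placing 0:z first → 11 extensions
  placing 1:a first → 10 extensions
total linear extensions = 21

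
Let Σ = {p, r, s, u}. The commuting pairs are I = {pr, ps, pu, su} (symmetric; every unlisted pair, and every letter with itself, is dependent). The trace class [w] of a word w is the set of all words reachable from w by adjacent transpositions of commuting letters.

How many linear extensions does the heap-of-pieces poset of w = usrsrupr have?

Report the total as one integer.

piece 0:u — minimal
piece 1:s — minimal
piece 2:r rests on {0:u, 1:s}
piece 3:s rests on {2:r}
piece 4:r rests on {3:s}
piece 5:u rests on {4:r}
piece 6:p — minimal
piece 7:r rests on {5:u}
minimal pieces: {0:u, 1:s, 6:p}
ways to finish when only these pieces remain (= sum over removing one remaining piece with nothing left below it):
  1 left: {6}→1  {7}→1
  2 left: {5,7}→1  {6,7}→2
  3 left: {4,5,7}→1  {5,6,7}→3
  4 left: {3,4,5,7}→1  {4,5,6,7}→4
  5 left: {2,3,4,5,7}→1  {3,4,5,6,7}→5
  6 left: {0,2,3,4,5,7}→1  {1,2,3,4,5,7}→1  {2,3,4,5,6,7}→6
  placing 0:u first → 7 extensions
  placing 1:s first → 7 extensions
  placing 6:p first → 2 extensions
total linear extensions = 16

16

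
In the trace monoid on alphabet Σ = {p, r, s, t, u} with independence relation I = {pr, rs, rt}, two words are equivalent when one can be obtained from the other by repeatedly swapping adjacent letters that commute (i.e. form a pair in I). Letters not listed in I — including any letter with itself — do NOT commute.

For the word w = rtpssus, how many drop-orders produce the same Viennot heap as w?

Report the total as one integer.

0(r) covers ∅
1(t) covers ∅
2(p) covers 1:t
3(s) covers 2:p
4(s) covers 3:s
5(u) covers 0:r, 4:s
6(s) covers 5:u
floor of heap: 0:r, 1:t
completions by unplaced set U, small U first (add the entries for U minus each lowest piece of U):
  |U|=1: {6}:1
  |U|=2: {5,6}:1
  |U|=3: {0,5,6}:1  {4,5,6}:1
  |U|=4: {0,4,5,6}:2  {3,4,5,6}:1
  |U|=5: {0,3,4,5,6}:3  {2,3,4,5,6}:1
  start at 0(r): 1
  start at 1(t): 4
sum over floor = 5

5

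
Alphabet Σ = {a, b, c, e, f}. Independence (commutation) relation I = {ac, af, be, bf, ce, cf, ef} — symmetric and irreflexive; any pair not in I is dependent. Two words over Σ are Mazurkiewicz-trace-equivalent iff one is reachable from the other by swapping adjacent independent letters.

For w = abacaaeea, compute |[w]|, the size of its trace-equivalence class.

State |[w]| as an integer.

7

drop 0:a onto floor
drop 1:b onto {0:a}
drop 2:a onto {1:b}
drop 3:c onto {1:b}
drop 4:a onto {2:a}
drop 5:a onto {4:a}
drop 6:e onto {5:a}
drop 7:e onto {6:e}
drop 8:a onto {7:e}
ground layer = {0:a}
drop-orders for the pieces not yet dropped (sum over which currently-grounded one goes next):
  1 to go: {3} 1  {8} 1
  2 to go: {3,8} 2  {7,8} 1
  3 to go: {3,7,8} 3  {6,7,8} 1
  4 to go: {3,6,7,8} 4  {5,6,7,8} 1
  5 to go: {3,5,6,7,8} 5  {4,5,6,7,8} 1
  6 to go: {2,4,5,6,7,8} 1  {3,4,5,6,7,8} 6
  7 to go: {2,3,4,5,6,7,8} 7
  if 0:a drops first: 7 orders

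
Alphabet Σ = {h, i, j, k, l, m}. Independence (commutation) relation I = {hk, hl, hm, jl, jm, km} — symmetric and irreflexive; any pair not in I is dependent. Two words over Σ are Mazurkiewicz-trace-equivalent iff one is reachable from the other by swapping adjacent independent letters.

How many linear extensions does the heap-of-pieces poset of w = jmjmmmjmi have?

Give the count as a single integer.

#0=j has no predecessor
#1=m has no predecessor
#2=j depends on [0:j]
#3=m depends on [1:m]
#4=m depends on [3:m]
#5=m depends on [4:m]
#6=j depends on [2:j]
#7=m depends on [5:m]
#8=i depends on [6:j, 7:m]
sources: [0:j, 1:m]
N(rest) = Σ N(rest − s) over sources s of rest; N(one piece) = 1:
  size 1 → [8]=1
  size 2 → [6,8]=1  [7,8]=1
  size 3 → [2,6,8]=1  [5,7,8]=1  [6,7,8]=2
  size 4 → [0,2,6,8]=1  [2,6,7,8]=3  [4,5,7,8]=1  [5,6,7,8]=3
  size 5 → [0,2,6,7,8]=4  [2,5,6,7,8]=6  [3,4,5,7,8]=1  [4,5,6,7,8]=4
  size 6 → [0,2,5,6,7,8]=10  [1,3,4,5,7,8]=1  [2,4,5,6,7,8]=10  [3,4,5,6,7,8]=5
  size 7 → [0,2,4,5,6,7,8]=20  [1,3,4,5,6,7,8]=6  [2,3,4,5,6,7,8]=15
  first=0(j) contributes 21
  first=1(m) contributes 35
|[w]| = 56

56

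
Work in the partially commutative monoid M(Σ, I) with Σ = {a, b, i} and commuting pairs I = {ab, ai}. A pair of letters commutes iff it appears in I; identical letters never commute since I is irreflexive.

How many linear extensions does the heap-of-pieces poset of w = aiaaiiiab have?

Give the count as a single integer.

#0=a has no predecessor
#1=i has no predecessor
#2=a depends on [0:a]
#3=a depends on [2:a]
#4=i depends on [1:i]
#5=i depends on [4:i]
#6=i depends on [5:i]
#7=a depends on [3:a]
#8=b depends on [6:i]
sources: [0:a, 1:i]
N(rest) = Σ N(rest − s) over sources s of rest; N(one piece) = 1:
  size 1 → [7]=1  [8]=1
  size 2 → [3,7]=1  [6,8]=1  [7,8]=2
  size 3 → [2,3,7]=1  [3,7,8]=3  [5,6,8]=1  [6,7,8]=3
  size 4 → [0,2,3,7]=1  [2,3,7,8]=4  [3,6,7,8]=6  [4,5,6,8]=1  [5,6,7,8]=4
  size 5 → [0,2,3,7,8]=5  [1,4,5,6,8]=1  [2,3,6,7,8]=10  [3,5,6,7,8]=10  [4,5,6,7,8]=5
  size 6 → [0,2,3,6,7,8]=15  [1,4,5,6,7,8]=6  [2,3,5,6,7,8]=20  [3,4,5,6,7,8]=15
  size 7 → [0,2,3,5,6,7,8]=35  [1,3,4,5,6,7,8]=21  [2,3,4,5,6,7,8]=35
  first=0(a) contributes 56
  first=1(i) contributes 70
|[w]| = 126

126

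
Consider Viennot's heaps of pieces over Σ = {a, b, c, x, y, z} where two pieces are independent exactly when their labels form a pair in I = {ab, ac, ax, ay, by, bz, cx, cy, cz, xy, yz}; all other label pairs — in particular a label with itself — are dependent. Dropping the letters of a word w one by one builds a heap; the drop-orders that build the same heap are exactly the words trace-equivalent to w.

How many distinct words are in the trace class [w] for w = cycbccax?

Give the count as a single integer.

piece 0:c — minimal
piece 1:y — minimal
piece 2:c rests on {0:c}
piece 3:b rests on {2:c}
piece 4:c rests on {3:b}
piece 5:c rests on {4:c}
piece 6:a — minimal
piece 7:x rests on {3:b}
minimal pieces: {0:c, 1:y, 6:a}
ways to finish when only these pieces remain (= sum over removing one remaining piece with nothing left below it):
  1 left: {1}→1  {5}→1  {6}→1  {7}→1
  2 left: {1,5}→2  {1,6}→2  {1,7}→2  {4,5}→1  {5,6}→2  {5,7}→2  {6,7}→2
  3 left: {1,4,5}→3  {1,5,6}→6  {1,5,7}→6  {1,6,7}→6  {4,5,6}→3  {4,5,7}→3  {5,6,7}→6
  4 left: {1,4,5,6}→12  {1,4,5,7}→12  {1,5,6,7}→24  {3,4,5,7}→3  {4,5,6,7}→12
  5 left: {1,3,4,5,7}→15  {1,4,5,6,7}→60  {2,3,4,5,7}→3  {3,4,5,6,7}→15
  6 left: {0,2,3,4,5,7}→3  {1,2,3,4,5,7}→18  {1,3,4,5,6,7}→90  {2,3,4,5,6,7}→18
  placing 0:c first → 126 extensions
  placing 1:y first → 21 extensions
  placing 6:a first → 21 extensions
total linear extensions = 168

168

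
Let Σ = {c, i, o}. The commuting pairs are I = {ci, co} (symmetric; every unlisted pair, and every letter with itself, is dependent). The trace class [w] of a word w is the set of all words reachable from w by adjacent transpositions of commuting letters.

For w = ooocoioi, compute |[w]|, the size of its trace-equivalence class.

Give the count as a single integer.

piece 0:o — minimal
piece 1:o rests on {0:o}
piece 2:o rests on {1:o}
piece 3:c — minimal
piece 4:o rests on {2:o}
piece 5:i rests on {4:o}
piece 6:o rests on {5:i}
piece 7:i rests on {6:o}
minimal pieces: {0:o, 3:c}
ways to finish when only these pieces remain (= sum over removing one remaining piece with nothing left below it):
  1 left: {3}→1  {7}→1
  2 left: {3,7}→2  {6,7}→1
  3 left: {3,6,7}→3  {5,6,7}→1
  4 left: {3,5,6,7}→4  {4,5,6,7}→1
  5 left: {2,4,5,6,7}→1  {3,4,5,6,7}→5
  6 left: {1,2,4,5,6,7}→1  {2,3,4,5,6,7}→6
  placing 0:o first → 7 extensions
  placing 3:c first → 1 extensions
total linear extensions = 8

8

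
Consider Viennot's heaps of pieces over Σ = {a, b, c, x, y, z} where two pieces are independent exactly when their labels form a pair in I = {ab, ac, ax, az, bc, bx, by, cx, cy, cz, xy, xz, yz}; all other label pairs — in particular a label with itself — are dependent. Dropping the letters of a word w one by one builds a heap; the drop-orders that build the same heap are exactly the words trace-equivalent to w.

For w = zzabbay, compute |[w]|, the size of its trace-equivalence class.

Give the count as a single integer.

35

0(z) covers ∅
1(z) covers 0:z
2(a) covers ∅
3(b) covers 1:z
4(b) covers 3:b
5(a) covers 2:a
6(y) covers 5:a
floor of heap: 0:z, 2:a
completions by unplaced set U, small U first (add the entries for U minus each lowest piece of U):
  |U|=1: {4}:1  {6}:1
  |U|=2: {3,4}:1  {4,6}:2  {5,6}:1
  |U|=3: {1,3,4}:1  {2,5,6}:1  {3,4,6}:3  {4,5,6}:3
  |U|=4: {0,1,3,4}:1  {1,3,4,6}:4  {2,4,5,6}:4  {3,4,5,6}:6
  |U|=5: {0,1,3,4,6}:5  {1,3,4,5,6}:10  {2,3,4,5,6}:10
  start at 0(z): 20
  start at 2(a): 15
sum over floor = 35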